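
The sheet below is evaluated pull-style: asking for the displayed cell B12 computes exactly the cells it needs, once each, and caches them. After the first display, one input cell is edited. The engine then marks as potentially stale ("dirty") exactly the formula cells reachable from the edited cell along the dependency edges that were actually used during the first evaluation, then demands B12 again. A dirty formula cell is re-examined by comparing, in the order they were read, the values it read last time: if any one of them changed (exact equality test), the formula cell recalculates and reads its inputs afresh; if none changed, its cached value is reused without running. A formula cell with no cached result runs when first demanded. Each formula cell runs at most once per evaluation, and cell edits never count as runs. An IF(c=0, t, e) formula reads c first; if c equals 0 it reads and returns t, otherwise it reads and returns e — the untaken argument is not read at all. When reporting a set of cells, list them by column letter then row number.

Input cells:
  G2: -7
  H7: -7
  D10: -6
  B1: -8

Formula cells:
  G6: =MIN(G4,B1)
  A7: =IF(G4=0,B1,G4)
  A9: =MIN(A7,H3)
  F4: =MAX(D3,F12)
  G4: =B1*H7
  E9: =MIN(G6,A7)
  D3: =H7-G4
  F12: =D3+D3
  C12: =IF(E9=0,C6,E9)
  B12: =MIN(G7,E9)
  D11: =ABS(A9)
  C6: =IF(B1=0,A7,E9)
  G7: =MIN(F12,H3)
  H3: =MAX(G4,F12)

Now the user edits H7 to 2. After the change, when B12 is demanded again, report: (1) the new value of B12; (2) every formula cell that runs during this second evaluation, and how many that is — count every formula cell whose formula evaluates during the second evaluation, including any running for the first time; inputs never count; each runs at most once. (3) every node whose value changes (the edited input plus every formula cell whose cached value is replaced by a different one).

First demand of the output computes:
  G4 = -8 * -7 = 56
  A7 = IF(G4=0: G4=56 -> else branch G4) = 56
  D3 = -7 - 56 = -63
  F12 = -63 + -63 = -126
  G6 = MIN(56, -8) = -8
  E9 = MIN(-8, 56) = -8
  H3 = MAX(56, -126) = 56
  G7 = MIN(-126, 56) = -126
  B12 = MIN(-126, -8) = -126

After the edit, cleaning proceeds:
  G4: a read changed (H7 -7->2) — executes, giving -16.
  A7: a read changed (G4 56->-16; G4 56->-16) — executes, giving -16.
  D3: a read changed (H7 -7->2; G4 56->-16) — executes, giving 18.
  F12: a read changed (D3 -63->18; D3 -63->18) — executes, giving 36.
  G6: a read changed (G4 56->-16) — executes, giving -16.
  E9: a read changed (G6 -8->-16; A7 56->-16) — executes, giving -16.
  H3: a read changed (G4 56->-16; F12 -126->36) — executes, giving 36.
  G7: a read changed (F12 -126->36; H3 56->36) — executes, giving 36.
  B12: a read changed (G7 -126->36; E9 -8->-16) — executes, giving -16.

Demanding B12 again yields -16.
9 formula cells run: A7, B12, D3, E9, F12, G4, G6, G7, H3.
The nodes whose values change: A7, B12, D3, E9, F12, G4, G6, G7, H3, H7.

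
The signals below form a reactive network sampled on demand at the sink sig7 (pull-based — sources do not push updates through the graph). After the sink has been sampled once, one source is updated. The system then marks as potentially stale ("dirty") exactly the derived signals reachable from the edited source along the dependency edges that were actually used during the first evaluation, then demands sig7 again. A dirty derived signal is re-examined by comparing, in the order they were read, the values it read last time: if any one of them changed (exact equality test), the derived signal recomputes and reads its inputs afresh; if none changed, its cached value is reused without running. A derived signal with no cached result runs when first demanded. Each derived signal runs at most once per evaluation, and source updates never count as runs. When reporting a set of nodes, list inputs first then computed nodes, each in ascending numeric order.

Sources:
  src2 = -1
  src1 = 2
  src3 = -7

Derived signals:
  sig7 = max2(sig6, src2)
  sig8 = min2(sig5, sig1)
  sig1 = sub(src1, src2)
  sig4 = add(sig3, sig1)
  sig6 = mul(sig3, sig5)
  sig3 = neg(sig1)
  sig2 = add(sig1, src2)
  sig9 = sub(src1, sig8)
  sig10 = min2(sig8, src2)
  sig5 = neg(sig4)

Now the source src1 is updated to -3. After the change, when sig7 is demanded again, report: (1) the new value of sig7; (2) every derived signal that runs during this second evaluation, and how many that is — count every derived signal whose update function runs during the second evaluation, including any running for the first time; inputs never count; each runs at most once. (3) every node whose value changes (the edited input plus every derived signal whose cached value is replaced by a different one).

Initial pass — values computed on the first demand:
  sig1 = sub(2, -1) = 3
  sig3 = neg(3) = -3
  sig4 = add(-3, 3) = 0
  sig5 = neg(0) = 0
  sig6 = mul(-3, 0) = 0
  sig7 = max2(0, -1) = 0

Second demand — change propagation:
  sig1: re-runs because src1 2->-3; new result -2.
  sig3: re-runs because sig1 3->-2; new result 2.
  sig4: re-runs because sig3 -3->2; sig1 3->-2; new result 0 (unchanged).
  sig5: re-examined; everything it read last time is the same (sig4 unchanged) — cache 0 kept, no run.
  sig6: re-runs because sig3 -3->2; new result 0 (unchanged).
  sig7: re-examined; everything it read last time is the same (sig6 unchanged, src2 unchanged) — cache 0 kept, no run.

The important point: at sig5 every value read last time is unchanged, so the dirty flag clears without a run.

sig7 now evaluates to 0.
Run set: sig1, sig3, sig4, sig6 (4 run).
Changed values: src1, sig1, sig3.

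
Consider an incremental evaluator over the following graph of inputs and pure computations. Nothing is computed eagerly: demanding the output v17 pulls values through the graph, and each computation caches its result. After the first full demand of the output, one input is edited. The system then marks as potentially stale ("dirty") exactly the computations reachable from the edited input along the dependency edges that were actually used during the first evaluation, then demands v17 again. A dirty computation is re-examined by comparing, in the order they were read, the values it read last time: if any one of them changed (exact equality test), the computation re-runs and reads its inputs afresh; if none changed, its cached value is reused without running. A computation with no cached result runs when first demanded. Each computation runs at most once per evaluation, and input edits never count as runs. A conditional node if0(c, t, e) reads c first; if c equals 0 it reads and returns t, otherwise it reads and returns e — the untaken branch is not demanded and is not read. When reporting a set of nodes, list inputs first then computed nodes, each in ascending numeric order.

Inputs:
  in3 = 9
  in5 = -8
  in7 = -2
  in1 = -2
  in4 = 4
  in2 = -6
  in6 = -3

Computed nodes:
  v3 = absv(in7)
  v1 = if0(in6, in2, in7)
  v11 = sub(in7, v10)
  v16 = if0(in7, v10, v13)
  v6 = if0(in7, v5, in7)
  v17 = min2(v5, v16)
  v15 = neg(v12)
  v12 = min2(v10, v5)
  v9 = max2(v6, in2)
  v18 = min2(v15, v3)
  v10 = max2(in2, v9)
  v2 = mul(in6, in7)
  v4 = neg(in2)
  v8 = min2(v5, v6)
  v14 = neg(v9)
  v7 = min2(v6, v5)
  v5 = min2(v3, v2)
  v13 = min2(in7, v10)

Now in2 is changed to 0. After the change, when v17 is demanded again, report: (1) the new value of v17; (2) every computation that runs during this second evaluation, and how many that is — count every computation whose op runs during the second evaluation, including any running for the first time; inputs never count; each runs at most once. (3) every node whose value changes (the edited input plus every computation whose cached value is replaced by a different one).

v17 now evaluates to -2.
Run set: v9, v10, v13 (3 run).
Changed values: in2, v9, v10.
The important point: v13 recomputes to an identical value, and the output ends up unchanged.

Initial pass — values computed on the first demand:
  v2 = mul(-3, -2) = 6
  v3 = absv(-2) = 2
  v5 = min2(2, 6) = 2
  v6 = if0(in7=-2 -> else branch in7) = -2
  v9 = max2(-2, -6) = -2
  v10 = max2(-6, -2) = -2
  v13 = min2(-2, -2) = -2
  v16 = if0(in7=-2 -> else branch v13) = -2
  v17 = min2(2, -2) = -2

Second demand — change propagation:
  v9: re-runs because in2 -6->0; new result 0.
  v10: re-runs because in2 -6->0; v9 -2->0; new result 0.
  v13: re-runs because v10 -2->0; new result -2 (unchanged).
  v16: re-examined; everything it read last time is the same (in7 unchanged, v13 unchanged) — cache -2 kept, no run.
  v17: re-examined; everything it read last time is the same (v5 unchanged, v16 unchanged) — cache -2 kept, no run.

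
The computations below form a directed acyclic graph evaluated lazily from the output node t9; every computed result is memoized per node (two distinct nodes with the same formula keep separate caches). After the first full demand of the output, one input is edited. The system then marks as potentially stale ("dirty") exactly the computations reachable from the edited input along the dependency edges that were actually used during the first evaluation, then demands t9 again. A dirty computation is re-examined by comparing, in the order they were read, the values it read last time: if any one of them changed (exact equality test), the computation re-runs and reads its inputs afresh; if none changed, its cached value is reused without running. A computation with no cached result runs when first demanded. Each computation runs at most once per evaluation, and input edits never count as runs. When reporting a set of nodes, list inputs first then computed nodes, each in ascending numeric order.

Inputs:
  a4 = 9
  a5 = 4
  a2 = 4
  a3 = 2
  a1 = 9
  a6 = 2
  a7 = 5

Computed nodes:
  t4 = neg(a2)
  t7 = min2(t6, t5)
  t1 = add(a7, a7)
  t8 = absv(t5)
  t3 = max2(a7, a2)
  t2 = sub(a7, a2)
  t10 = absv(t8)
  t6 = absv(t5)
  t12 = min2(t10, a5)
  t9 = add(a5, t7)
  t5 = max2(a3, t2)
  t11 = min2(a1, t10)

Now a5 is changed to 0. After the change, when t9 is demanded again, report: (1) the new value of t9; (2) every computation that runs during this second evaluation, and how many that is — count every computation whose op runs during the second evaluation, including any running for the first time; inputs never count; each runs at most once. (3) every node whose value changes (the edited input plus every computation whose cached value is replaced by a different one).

First demand of the output computes:
  t2 = sub(5, 4) = 1
  t5 = max2(2, 1) = 2
  t6 = absv(2) = 2
  t7 = min2(2, 2) = 2
  t9 = add(4, 2) = 6

After the edit, cleaning proceeds:
  t9: a read changed (a5 4->0) — executes, giving 2.

Demanding t9 again yields 2.
1 computations run: t9.
The nodes whose values change: a5, t9.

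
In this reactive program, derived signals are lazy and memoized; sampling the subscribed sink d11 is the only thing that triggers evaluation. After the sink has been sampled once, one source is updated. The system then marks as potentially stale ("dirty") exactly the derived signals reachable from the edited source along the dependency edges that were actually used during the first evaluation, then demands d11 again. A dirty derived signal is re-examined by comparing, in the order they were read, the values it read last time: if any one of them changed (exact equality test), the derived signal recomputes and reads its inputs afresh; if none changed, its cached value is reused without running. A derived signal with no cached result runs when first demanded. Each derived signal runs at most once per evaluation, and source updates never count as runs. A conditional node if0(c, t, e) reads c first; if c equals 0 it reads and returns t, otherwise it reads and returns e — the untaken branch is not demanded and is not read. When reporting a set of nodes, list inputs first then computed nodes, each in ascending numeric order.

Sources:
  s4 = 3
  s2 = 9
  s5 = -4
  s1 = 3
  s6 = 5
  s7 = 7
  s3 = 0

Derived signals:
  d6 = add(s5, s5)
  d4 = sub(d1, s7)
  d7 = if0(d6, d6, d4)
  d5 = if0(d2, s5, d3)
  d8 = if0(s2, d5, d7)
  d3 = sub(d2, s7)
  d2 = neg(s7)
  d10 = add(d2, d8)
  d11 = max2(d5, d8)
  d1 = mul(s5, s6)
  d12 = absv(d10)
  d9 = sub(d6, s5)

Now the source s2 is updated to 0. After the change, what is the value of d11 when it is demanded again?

Demanding d11 again yields -14.

First demand of the output computes:
  d1 = mul(-4, 5) = -20
  d2 = neg(7) = -7
  d3 = sub(-7, 7) = -14
  d4 = sub(-20, 7) = -27
  d5 = if0(d2=-7 -> else branch d3) = -14
  d6 = add(-4, -4) = -8
  d7 = if0(d6=-8 -> else branch d4) = -27
  d8 = if0(s2=9 -> else branch d7) = -27
  d11 = max2(-14, -27) = -14

After the edit, cleaning proceeds:
  d8: a read changed (s2 9->0) — executes, giving -14.
  d11: a read changed (d8 -27->-14) — executes, giving -14 — identical to its old value.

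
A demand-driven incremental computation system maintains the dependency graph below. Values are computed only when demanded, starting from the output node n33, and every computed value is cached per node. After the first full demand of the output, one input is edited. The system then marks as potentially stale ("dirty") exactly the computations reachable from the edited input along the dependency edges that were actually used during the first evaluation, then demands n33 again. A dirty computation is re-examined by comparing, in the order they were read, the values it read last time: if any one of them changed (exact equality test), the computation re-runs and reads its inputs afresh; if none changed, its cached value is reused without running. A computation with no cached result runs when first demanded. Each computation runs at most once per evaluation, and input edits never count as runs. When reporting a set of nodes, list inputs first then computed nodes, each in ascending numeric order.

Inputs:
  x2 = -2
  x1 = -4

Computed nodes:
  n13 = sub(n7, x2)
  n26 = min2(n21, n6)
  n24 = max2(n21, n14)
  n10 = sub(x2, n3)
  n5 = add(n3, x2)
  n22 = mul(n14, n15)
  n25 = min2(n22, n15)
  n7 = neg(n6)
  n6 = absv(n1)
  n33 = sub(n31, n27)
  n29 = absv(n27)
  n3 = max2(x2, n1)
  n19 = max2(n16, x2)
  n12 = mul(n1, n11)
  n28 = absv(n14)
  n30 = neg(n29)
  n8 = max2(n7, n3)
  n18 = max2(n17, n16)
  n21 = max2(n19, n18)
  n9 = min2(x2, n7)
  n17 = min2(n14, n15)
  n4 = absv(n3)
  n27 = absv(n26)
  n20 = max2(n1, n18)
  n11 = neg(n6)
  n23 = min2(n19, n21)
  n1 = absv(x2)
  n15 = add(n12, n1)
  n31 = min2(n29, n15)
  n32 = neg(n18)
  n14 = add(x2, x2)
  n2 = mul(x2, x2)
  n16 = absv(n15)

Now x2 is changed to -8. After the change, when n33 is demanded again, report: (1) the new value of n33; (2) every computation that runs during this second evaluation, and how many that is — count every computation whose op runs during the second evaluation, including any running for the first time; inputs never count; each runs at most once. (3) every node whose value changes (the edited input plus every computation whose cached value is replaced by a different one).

New value of n33: -64.
Computations that run: n1, n6, n11, n12, n14, n15, n16, n17, n18, n19, n21, n26, n27, n29, n31, n33 — 16 in total.
Values that change: x2, n1, n6, n11, n12, n14, n15, n16, n17, n18, n19, n21, n26, n27, n29, n31, n33.

First evaluation (everything demanded from the output):
  n1 = absv(-2) = 2
  n6 = absv(2) = 2
  n11 = neg(2) = -2
  n12 = mul(2, -2) = -4
  n14 = add(-2, -2) = -4
  n15 = add(-4, 2) = -2
  n16 = absv(-2) = 2
  n17 = min2(-4, -2) = -4
  n18 = max2(-4, 2) = 2
  n19 = max2(2, -2) = 2
  n21 = max2(2, 2) = 2
  n26 = min2(2, 2) = 2
  n27 = absv(2) = 2
  n29 = absv(2) = 2
  n31 = min2(2, -2) = -2
  n33 = sub(-2, 2) = -4

Propagation after the edit:
  n1: runs — x2 -2->-8; result 8.
  n6: runs — n1 2->8; result 8.
  n11: runs — n6 2->8; result -8.
  n12: runs — n1 2->8; n11 -2->-8; result -64.
  n14: runs — x2 -2->-8; x2 -2->-8; result -16.
  n15: runs — n12 -4->-64; n1 2->8; result -56.
  n16: runs — n15 -2->-56; result 56.
  n17: runs — n14 -4->-16; n15 -2->-56; result -56.
  n18: runs — n17 -4->-56; n16 2->56; result 56.
  n19: runs — n16 2->56; x2 -2->-8; result 56.
  n21: runs — n19 2->56; n18 2->56; result 56.
  n26: runs — n21 2->56; n6 2->8; result 8.
  n27: runs — n26 2->8; result 8.
  n29: runs — n27 2->8; result 8.
  n31: runs — n29 2->8; n15 -2->-56; result -56.
  n33: runs — n31 -2->-56; n27 2->8; result -64.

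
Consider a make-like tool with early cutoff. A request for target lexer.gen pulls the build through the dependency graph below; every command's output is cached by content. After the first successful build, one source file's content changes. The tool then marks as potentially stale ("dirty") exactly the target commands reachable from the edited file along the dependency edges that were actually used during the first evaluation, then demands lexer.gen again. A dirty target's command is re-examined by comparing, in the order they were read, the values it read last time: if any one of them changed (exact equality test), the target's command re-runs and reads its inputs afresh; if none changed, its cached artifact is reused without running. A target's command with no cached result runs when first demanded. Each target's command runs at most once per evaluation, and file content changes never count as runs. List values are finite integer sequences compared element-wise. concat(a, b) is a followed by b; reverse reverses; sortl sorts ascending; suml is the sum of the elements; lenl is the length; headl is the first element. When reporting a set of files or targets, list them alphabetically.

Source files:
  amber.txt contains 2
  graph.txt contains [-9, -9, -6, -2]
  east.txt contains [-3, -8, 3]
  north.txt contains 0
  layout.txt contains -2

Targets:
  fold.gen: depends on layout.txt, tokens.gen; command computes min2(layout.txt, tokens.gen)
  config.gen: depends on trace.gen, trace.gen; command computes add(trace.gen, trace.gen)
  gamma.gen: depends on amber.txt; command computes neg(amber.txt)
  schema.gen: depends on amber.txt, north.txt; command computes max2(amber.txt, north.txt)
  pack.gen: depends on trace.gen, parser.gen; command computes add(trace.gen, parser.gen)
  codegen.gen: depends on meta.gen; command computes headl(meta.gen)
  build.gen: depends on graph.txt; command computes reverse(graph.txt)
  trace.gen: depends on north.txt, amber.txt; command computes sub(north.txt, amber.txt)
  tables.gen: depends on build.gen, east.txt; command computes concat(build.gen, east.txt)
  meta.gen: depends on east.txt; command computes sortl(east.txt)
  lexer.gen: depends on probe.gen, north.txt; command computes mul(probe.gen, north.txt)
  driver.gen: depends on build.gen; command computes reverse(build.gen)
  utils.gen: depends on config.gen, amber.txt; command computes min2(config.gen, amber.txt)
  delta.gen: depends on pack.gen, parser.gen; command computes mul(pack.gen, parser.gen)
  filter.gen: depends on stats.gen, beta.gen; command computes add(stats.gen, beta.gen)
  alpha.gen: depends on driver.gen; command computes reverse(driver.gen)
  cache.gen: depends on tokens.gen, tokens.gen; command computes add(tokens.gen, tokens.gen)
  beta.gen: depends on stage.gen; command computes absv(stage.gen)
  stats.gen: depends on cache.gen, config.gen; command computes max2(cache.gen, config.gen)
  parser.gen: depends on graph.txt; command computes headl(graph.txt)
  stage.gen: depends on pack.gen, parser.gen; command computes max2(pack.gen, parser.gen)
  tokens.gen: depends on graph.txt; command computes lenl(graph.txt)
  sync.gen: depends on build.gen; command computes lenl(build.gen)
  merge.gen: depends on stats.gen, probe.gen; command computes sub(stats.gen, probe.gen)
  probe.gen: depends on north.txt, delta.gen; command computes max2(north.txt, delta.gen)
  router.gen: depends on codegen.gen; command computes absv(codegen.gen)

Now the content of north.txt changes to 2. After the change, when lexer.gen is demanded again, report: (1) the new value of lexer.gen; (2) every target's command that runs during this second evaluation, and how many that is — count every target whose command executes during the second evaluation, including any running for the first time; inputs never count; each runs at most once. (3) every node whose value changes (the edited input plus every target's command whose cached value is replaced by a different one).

Demanding lexer.gen again yields 162.
5 target commands run: delta.gen, lexer.gen, pack.gen, probe.gen, trace.gen.
The nodes whose values change: delta.gen, lexer.gen, north.txt, pack.gen, probe.gen, trace.gen.

First demand of the output computes:
  parser.gen = headl([-9, -9, -6, -2]) = -9
  trace.gen = sub(0, 2) = -2
  pack.gen = add(-2, -9) = -11
  delta.gen = mul(-11, -9) = 99
  probe.gen = max2(0, 99) = 99
  lexer.gen = mul(99, 0) = 0

After the edit, cleaning proceeds:
  trace.gen: a read changed (north.txt 0->2) — executes, giving 0.
  pack.gen: a read changed (trace.gen -2->0) — executes, giving -9.
  delta.gen: a read changed (pack.gen -11->-9) — executes, giving 81.
  probe.gen: a read changed (north.txt 0->2; delta.gen 99->81) — executes, giving 81.
  lexer.gen: a read changed (probe.gen 99->81; north.txt 0->2) — executes, giving 162.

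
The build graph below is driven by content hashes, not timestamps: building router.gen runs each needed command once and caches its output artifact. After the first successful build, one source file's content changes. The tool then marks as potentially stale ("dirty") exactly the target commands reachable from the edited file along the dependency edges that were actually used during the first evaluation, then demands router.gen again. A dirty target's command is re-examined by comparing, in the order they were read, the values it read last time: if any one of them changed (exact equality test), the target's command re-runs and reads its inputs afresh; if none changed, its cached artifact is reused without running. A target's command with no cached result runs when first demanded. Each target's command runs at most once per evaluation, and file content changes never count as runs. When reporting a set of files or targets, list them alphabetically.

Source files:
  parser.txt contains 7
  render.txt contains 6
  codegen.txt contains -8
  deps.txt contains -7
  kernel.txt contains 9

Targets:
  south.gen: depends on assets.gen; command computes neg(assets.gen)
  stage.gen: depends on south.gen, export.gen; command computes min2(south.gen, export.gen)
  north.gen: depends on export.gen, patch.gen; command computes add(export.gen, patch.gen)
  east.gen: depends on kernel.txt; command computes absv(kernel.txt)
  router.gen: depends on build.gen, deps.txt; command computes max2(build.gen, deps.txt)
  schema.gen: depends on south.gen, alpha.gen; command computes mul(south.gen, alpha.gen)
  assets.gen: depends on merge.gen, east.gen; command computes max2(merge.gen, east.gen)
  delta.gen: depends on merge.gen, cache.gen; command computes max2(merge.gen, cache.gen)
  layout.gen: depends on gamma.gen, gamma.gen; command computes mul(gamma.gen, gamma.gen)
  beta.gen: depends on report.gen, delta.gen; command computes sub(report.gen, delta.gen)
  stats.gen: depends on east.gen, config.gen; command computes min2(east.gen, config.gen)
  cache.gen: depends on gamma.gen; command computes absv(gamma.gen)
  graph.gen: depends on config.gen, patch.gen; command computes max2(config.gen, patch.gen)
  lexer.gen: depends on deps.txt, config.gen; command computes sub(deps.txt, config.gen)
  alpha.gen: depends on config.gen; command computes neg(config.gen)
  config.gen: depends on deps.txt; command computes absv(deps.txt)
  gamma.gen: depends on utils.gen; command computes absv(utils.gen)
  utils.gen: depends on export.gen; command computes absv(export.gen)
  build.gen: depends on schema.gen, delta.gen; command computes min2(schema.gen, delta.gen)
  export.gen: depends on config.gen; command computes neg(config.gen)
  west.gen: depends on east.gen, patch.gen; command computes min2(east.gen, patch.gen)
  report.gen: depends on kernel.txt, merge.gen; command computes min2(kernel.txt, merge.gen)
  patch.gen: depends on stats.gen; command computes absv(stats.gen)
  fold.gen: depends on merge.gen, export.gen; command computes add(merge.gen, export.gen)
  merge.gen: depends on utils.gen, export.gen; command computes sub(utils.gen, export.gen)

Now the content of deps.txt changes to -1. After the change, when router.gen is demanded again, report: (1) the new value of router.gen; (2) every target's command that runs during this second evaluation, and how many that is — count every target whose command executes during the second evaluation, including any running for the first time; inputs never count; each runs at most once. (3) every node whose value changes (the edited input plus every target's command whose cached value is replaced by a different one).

router.gen now evaluates to 2.
Run set: alpha.gen, assets.gen, build.gen, cache.gen, config.gen, delta.gen, export.gen, gamma.gen, merge.gen, router.gen, schema.gen, south.gen, utils.gen (13 run).
Changed values: alpha.gen, assets.gen, build.gen, cache.gen, config.gen, delta.gen, deps.txt, export.gen, gamma.gen, merge.gen, router.gen, schema.gen, south.gen, utils.gen.

Initial pass — values computed on the first demand:
  config.gen = absv(-7) = 7
  alpha.gen = neg(7) = -7
  east.gen = absv(9) = 9
  export.gen = neg(7) = -7
  utils.gen = absv(-7) = 7
  gamma.gen = absv(7) = 7
  cache.gen = absv(7) = 7
  merge.gen = sub(7, -7) = 14
  assets.gen = max2(14, 9) = 14
  delta.gen = max2(14, 7) = 14
  south.gen = neg(14) = -14
  schema.gen = mul(-14, -7) = 98
  build.gen = min2(98, 14) = 14
  router.gen = max2(14, -7) = 14

Second demand — change propagation:
  config.gen: re-runs because deps.txt -7->-1; new result 1.
  alpha.gen: re-runs because config.gen 7->1; new result -1.
  export.gen: re-runs because config.gen 7->1; new result -1.
  utils.gen: re-runs because export.gen -7->-1; new result 1.
  gamma.gen: re-runs because utils.gen 7->1; new result 1.
  cache.gen: re-runs because gamma.gen 7->1; new result 1.
  merge.gen: re-runs because utils.gen 7->1; export.gen -7->-1; new result 2.
  assets.gen: re-runs because merge.gen 14->2; new result 9.
  delta.gen: re-runs because merge.gen 14->2; cache.gen 7->1; new result 2.
  south.gen: re-runs because assets.gen 14->9; new result -9.
  schema.gen: re-runs because south.gen -14->-9; alpha.gen -7->-1; new result 9.
  build.gen: re-runs because schema.gen 98->9; delta.gen 14->2; new result 2.
  router.gen: re-runs because build.gen 14->2; deps.txt -7->-1; new result 2.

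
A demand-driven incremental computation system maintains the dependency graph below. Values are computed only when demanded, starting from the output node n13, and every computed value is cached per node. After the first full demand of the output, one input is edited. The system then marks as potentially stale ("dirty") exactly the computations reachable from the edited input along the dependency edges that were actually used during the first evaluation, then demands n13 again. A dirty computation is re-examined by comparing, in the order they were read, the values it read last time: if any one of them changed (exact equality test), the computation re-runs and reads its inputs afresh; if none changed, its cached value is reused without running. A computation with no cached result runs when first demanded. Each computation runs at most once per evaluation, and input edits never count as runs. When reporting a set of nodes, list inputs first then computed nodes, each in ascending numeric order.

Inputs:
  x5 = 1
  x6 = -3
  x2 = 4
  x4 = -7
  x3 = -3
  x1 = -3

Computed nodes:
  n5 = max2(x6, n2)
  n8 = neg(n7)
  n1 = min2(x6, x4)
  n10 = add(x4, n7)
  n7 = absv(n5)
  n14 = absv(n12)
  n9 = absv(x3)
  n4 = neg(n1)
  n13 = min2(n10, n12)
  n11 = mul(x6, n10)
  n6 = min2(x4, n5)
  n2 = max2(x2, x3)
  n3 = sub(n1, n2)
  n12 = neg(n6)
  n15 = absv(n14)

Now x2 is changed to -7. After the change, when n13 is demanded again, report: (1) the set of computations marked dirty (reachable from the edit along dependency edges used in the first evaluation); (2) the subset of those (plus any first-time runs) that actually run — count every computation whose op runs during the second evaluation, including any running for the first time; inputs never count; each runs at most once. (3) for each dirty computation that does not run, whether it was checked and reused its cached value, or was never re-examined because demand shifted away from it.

Marked dirty: n2, n5, n6, n7, n10, n12, n13.
Computations that run: n2, n5, n6, n7, n10, n13 — 6 in total.
Checked but reused from cache: n12.
Key observation: the cutoff stops propagation at n12 — its inputs' values are unchanged, so it reuses its cache.

First evaluation (everything demanded from the output):
  n2 = max2(4, -3) = 4
  n5 = max2(-3, 4) = 4
  n6 = min2(-7, 4) = -7
  n7 = absv(4) = 4
  n10 = add(-7, 4) = -3
  n12 = neg(-7) = 7
  n13 = min2(-3, 7) = -3

Propagation after the edit:
  n2: runs — x2 4->-7; result -3.
  n5: runs — n2 4->-3; result -3.
  n6: runs — n5 4->-3; result -7 (same value as before).
  n7: runs — n5 4->-3; result 3.
  n10: runs — n7 4->3; result -4.
  n12: checked — values it read are unchanged (n6 unchanged); reused cached 7 without running.
  n13: runs — n10 -3->-4; result -4.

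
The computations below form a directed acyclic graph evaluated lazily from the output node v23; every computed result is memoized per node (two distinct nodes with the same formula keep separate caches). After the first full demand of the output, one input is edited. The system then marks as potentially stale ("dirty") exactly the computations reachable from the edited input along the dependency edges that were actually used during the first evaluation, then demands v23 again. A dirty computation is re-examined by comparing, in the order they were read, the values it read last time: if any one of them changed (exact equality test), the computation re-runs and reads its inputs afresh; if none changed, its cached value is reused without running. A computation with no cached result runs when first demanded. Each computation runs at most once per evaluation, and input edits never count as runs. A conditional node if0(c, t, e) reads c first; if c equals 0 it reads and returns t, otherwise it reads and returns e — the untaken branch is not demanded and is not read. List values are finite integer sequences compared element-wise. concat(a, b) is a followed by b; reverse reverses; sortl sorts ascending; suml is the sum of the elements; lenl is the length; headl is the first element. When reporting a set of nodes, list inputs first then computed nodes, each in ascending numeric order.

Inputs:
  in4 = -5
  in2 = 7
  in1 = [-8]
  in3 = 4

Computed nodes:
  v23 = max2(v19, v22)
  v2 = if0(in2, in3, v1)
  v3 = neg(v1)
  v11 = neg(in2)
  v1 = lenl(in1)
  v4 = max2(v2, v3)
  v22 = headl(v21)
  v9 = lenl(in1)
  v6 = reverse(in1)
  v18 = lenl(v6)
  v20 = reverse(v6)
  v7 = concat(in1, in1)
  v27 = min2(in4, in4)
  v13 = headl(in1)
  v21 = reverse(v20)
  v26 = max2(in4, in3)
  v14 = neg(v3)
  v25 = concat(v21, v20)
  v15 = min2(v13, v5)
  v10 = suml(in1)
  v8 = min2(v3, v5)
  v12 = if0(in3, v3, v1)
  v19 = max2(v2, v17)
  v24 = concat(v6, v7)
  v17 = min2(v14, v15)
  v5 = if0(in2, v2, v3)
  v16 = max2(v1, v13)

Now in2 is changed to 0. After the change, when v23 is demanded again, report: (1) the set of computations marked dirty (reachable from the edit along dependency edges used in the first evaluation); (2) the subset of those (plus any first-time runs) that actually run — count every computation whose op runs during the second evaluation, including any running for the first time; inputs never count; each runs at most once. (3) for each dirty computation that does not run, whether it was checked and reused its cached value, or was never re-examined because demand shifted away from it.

The edit dirties: v2, v5, v15, v17, v19, v23.
5 computations run: v2, v5, v15, v19, v23.
Cache hits after checking: v17.
Note where the cutoff bites: v17 is checked, finds nothing changed, and keeps its cache.

First demand of the output computes:
  v1 = lenl([-8]) = 1
  v2 = if0(in2=7 -> else branch v1) = 1
  v3 = neg(1) = -1
  v5 = if0(in2=7 -> else branch v3) = -1
  v6 = reverse([-8]) = [-8]
  v13 = headl([-8]) = -8
  v14 = neg(-1) = 1
  v15 = min2(-8, -1) = -8
  v17 = min2(1, -8) = -8
  v19 = max2(1, -8) = 1
  v20 = reverse([-8]) = [-8]
  v21 = reverse([-8]) = [-8]
  v22 = headl([-8]) = -8
  v23 = max2(1, -8) = 1

After the edit, cleaning proceeds:
  v2: a read changed (in2 7->0) — executes, giving 4.
  v5: a read changed (in2 7->0) — executes, giving 4.
  v15: a read changed (v5 -1->4) — executes, giving -8 — identical to its old value.
  v17: dirty, but its reads are unchanged (v14 unchanged, v15 unchanged); cached -8 stands.
  v19: a read changed (v2 1->4) — executes, giving 4.
  v23: a read changed (v19 1->4) — executes, giving 4.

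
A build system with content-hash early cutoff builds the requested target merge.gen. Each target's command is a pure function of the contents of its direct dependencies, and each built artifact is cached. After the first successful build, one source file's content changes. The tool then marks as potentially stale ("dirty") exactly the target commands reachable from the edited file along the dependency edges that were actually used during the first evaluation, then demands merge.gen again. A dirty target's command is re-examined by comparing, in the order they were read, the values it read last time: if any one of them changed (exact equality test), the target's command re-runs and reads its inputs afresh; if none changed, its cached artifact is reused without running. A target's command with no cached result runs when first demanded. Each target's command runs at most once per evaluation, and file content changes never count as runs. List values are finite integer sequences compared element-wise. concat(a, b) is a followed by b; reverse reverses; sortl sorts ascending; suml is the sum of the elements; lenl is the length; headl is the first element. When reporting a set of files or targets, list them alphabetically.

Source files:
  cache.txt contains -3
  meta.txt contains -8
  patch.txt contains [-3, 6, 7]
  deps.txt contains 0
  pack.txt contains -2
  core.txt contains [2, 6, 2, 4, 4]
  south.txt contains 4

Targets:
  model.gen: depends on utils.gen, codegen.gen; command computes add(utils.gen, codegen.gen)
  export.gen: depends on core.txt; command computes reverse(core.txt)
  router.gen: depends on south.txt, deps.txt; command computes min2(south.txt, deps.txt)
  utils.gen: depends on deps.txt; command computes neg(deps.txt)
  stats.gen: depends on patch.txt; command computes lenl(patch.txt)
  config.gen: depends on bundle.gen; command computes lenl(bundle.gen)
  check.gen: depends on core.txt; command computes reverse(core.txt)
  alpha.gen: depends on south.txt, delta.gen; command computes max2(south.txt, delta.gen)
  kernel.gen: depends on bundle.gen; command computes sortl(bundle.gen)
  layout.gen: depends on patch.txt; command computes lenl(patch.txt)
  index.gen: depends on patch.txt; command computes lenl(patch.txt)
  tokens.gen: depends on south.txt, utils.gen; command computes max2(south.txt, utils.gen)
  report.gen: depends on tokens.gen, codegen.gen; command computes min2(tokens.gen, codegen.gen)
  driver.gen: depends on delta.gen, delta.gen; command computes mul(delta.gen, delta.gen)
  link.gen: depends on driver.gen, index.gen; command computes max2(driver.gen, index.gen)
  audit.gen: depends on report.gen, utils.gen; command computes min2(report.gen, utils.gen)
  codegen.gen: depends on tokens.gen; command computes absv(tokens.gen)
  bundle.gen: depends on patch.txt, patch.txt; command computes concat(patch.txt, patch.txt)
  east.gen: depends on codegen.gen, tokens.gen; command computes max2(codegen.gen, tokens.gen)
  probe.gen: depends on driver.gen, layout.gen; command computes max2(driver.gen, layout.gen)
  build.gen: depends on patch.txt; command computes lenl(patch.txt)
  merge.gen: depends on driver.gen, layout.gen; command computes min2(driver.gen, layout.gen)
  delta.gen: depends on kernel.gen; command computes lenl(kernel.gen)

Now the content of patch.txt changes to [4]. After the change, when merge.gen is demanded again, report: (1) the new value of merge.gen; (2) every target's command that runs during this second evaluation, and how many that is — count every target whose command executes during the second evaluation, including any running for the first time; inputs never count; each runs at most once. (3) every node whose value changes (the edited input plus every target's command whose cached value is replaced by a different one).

First evaluation (everything demanded from the output):
  bundle.gen = concat([-3, 6, 7], [-3, 6, 7]) = [-3, 6, 7, -3, 6, 7]
  kernel.gen = sortl([-3, 6, 7, -3, 6, 7]) = [-3, -3, 6, 6, 7, 7]
  delta.gen = lenl([-3, -3, 6, 6, 7, 7]) = 6
  driver.gen = mul(6, 6) = 36
  layout.gen = lenl([-3, 6, 7]) = 3
  merge.gen = min2(36, 3) = 3

Propagation after the edit:
  bundle.gen: runs — patch.txt [-3, 6, 7]->[4]; patch.txt [-3, 6, 7]->[4]; result [4, 4].
  kernel.gen: runs — bundle.gen [-3, 6, 7, -3, 6, 7]->[4, 4]; result [4, 4].
  delta.gen: runs — kernel.gen [-3, -3, 6, 6, 7, 7]->[4, 4]; result 2.
  driver.gen: runs — delta.gen 6->2; delta.gen 6->2; result 4.
  layout.gen: runs — patch.txt [-3, 6, 7]->[4]; result 1.
  merge.gen: runs — driver.gen 36->4; layout.gen 3->1; result 1.

New value of merge.gen: 1.
Target commands that run: bundle.gen, delta.gen, driver.gen, kernel.gen, layout.gen, merge.gen — 6 in total.
Values that change: bundle.gen, delta.gen, driver.gen, kernel.gen, layout.gen, merge.gen, patch.txt.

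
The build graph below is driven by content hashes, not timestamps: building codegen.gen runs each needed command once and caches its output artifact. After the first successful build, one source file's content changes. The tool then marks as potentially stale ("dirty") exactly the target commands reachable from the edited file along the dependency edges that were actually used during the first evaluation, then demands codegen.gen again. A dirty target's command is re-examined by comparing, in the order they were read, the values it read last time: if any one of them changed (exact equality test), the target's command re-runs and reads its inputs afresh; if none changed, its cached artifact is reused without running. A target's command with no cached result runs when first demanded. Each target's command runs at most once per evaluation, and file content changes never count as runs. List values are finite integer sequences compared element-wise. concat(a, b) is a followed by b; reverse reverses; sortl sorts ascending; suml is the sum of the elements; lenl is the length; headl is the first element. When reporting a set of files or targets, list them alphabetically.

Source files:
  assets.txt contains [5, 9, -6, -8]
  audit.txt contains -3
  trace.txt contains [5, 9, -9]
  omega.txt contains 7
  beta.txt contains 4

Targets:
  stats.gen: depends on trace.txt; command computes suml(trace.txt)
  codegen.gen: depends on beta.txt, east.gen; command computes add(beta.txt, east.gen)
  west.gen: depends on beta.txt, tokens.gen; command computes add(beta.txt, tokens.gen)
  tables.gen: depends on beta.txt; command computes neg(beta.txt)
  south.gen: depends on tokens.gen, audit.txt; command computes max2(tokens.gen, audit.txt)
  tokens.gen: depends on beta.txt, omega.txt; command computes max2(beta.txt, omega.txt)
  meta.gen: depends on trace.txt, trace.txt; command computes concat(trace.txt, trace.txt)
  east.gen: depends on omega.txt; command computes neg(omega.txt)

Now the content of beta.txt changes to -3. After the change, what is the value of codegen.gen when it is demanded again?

codegen.gen now evaluates to -10.

Initial pass — values computed on the first demand:
  east.gen = neg(7) = -7
  codegen.gen = add(4, -7) = -3

Second demand — change propagation:
  codegen.gen: re-runs because beta.txt 4->-3; new result -10.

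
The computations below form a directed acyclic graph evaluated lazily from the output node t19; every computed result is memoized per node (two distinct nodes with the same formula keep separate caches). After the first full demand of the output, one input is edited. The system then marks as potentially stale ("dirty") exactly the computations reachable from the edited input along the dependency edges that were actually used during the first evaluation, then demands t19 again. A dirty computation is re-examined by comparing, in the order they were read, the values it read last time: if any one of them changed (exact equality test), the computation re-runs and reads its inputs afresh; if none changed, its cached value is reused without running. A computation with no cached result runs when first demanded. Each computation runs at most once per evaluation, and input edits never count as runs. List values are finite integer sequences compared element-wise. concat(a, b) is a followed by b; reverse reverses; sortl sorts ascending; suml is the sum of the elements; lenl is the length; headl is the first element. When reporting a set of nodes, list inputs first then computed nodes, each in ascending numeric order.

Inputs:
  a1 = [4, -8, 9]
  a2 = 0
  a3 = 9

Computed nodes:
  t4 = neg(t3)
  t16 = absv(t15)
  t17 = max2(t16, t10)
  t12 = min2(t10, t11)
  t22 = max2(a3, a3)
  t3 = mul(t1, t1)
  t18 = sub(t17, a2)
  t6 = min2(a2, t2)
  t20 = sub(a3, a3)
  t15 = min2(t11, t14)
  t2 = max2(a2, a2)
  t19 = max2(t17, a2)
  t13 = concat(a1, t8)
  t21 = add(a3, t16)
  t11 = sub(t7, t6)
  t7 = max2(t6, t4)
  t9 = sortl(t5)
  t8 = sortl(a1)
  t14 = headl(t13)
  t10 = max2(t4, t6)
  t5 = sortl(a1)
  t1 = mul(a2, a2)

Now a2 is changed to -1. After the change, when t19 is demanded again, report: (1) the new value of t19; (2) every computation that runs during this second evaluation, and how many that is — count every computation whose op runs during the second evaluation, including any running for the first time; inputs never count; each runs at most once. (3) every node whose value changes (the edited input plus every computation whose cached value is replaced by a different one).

Demanding t19 again yields 0.
10 computations run: t1, t2, t3, t4, t6, t7, t10, t11, t17, t19.
The nodes whose values change: a2, t1, t2, t3, t4, t6, t7, t10.
Note where the cutoff bites: t15 is checked, finds nothing changed, and keeps its cache.

First demand of the output computes:
  t1 = mul(0, 0) = 0
  t2 = max2(0, 0) = 0
  t3 = mul(0, 0) = 0
  t4 = neg(0) = 0
  t6 = min2(0, 0) = 0
  t7 = max2(0, 0) = 0
  t8 = sortl([4, -8, 9]) = [-8, 4, 9]
  t10 = max2(0, 0) = 0
  t11 = sub(0, 0) = 0
  t13 = concat([4, -8, 9], [-8, 4, 9]) = [4, -8, 9, -8, 4, 9]
  t14 = headl([4, -8, 9, -8, 4, 9]) = 4
  t15 = min2(0, 4) = 0
  t16 = absv(0) = 0
  t17 = max2(0, 0) = 0
  t19 = max2(0, 0) = 0

After the edit, cleaning proceeds:
  t1: a read changed (a2 0->-1; a2 0->-1) — executes, giving 1.
  t2: a read changed (a2 0->-1; a2 0->-1) — executes, giving -1.
  t3: a read changed (t1 0->1; t1 0->1) — executes, giving 1.
  t4: a read changed (t3 0->1) — executes, giving -1.
  t6: a read changed (a2 0->-1; t2 0->-1) — executes, giving -1.
  t7: a read changed (t6 0->-1; t4 0->-1) — executes, giving -1.
  t10: a read changed (t4 0->-1; t6 0->-1) — executes, giving -1.
  t11: a read changed (t7 0->-1; t6 0->-1) — executes, giving 0 — identical to its old value.
  t15: dirty, but its reads are unchanged (t11 unchanged, t14 unchanged); cached 0 stands.
  t16: dirty, but its reads are unchanged (t15 unchanged); cached 0 stands.
  t17: a read changed (t10 0->-1) — executes, giving 0 — identical to its old value.
  t19: a read changed (a2 0->-1) — executes, giving 0 — identical to its old value.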